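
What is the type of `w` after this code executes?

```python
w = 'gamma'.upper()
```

str.upper() returns str

str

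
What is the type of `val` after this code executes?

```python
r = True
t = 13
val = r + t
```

bool + int returns int (True is 1, so 1 + 13 = 14)

int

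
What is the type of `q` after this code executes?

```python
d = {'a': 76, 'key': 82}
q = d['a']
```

Accessing dict[str, int] with key 'a' returns int value 76

int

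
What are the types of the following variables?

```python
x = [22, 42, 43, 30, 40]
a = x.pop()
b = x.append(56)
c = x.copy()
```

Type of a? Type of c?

list.pop() returns the element (int); list.copy() returns list

int, list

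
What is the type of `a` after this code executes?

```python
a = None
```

None has type NoneType

NoneType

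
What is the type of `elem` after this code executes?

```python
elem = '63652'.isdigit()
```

str.isdigit() returns bool

bool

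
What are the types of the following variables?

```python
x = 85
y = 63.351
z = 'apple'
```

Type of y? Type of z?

y is float; z is str

float, str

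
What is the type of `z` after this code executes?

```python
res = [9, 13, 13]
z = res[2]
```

Indexing a list of ints returns int (res[2] = 13)

int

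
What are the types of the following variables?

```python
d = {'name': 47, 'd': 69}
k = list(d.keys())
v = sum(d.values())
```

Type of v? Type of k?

sum of int values returns int; list(...) returns list

int, list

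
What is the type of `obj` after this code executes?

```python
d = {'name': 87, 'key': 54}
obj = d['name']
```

Accessing dict[str, int] with key 'name' returns int value 87

int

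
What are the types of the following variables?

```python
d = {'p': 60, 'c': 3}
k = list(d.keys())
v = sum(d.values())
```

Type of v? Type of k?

sum of int values returns int; list(...) returns list

int, list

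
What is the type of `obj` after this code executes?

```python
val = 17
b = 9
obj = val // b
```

int // int returns int (17 // 9 = 1)

int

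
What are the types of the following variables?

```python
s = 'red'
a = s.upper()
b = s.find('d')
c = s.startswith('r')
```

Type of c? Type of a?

str.startswith() returns bool; str.upper() returns str

bool, str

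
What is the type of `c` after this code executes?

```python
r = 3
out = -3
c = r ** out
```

int ** negative int returns float

float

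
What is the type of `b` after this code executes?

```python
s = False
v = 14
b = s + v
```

bool + int returns int (False is 0, so 0 + 14 = 14)

int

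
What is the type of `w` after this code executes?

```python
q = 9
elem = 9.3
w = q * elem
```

int * float returns float (9 * 9.3 = 83.7)

float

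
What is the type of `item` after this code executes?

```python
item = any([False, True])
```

any() returns bool

bool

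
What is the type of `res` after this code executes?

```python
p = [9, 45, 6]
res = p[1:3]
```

Slicing a list always returns a list

list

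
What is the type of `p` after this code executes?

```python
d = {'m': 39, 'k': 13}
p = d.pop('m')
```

dict.pop() returns the value (int)

int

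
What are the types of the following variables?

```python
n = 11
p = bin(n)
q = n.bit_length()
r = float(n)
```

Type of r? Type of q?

float() returns float; int.bit_length() returns int

float, int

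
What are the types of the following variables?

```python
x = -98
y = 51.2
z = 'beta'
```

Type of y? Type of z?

y is float; z is str

float, str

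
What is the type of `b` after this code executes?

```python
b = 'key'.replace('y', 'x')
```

str.replace() returns str

str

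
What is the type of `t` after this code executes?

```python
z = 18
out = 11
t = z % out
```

int % int returns int (18 % 11 = 7)

int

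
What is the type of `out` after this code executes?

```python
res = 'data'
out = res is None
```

'is' comparison returns bool

bool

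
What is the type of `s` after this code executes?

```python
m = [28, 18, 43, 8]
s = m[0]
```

Indexing a list of ints returns int (m[0] = 28)

int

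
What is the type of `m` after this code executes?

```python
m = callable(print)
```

callable() returns bool

bool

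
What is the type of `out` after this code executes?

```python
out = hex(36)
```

hex() returns str representation

str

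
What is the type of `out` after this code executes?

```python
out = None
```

None has type NoneType

NoneType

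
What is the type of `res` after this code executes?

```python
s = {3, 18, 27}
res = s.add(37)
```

set.add() returns None (mutates in place)

NoneType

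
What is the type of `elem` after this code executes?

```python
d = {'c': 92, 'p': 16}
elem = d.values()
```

.values() returns a dict_values view object

dict_values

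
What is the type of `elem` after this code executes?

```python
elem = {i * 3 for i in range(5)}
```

A set comprehension {expr for x in iterable} produces a set

set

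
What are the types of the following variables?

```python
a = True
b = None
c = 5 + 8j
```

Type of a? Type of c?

a is bool; c is complex

bool, complex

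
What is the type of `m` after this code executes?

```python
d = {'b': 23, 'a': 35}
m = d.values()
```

.values() returns a dict_values view object

dict_values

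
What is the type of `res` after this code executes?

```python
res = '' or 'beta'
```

'or' returns first truthy value ('beta', which is str)

str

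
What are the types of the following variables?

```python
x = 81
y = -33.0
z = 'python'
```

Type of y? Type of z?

y is float; z is str

float, str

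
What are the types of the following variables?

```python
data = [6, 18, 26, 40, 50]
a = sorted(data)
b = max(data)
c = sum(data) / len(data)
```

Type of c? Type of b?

int / int returns float; max of ints returns int

float, int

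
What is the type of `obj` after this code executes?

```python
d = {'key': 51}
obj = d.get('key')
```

dict.get() returns the value (int) when key is found

int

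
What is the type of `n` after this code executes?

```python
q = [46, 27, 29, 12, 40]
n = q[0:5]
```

Slicing a list always returns a list

list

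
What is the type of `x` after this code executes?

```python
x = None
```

None has type NoneType

NoneType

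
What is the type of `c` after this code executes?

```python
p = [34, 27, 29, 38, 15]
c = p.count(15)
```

list.count() returns int

int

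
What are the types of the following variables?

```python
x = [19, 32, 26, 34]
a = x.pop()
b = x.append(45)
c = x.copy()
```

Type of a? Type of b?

list.pop() returns the element (int); list.append() returns None

int, NoneType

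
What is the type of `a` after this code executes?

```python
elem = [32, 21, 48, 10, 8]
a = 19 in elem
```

'in' operator returns bool

bool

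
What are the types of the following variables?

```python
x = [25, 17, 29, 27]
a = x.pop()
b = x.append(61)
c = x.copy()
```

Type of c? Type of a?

list.copy() returns list; list.pop() returns the element (int)

list, int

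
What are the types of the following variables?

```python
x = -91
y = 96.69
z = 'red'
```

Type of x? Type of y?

x is int; y is float

int, float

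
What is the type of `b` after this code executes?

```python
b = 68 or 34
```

'or' returns the first truthy value (68, which is int)

int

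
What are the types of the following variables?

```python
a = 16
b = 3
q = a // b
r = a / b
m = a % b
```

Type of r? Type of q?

int / int returns float; int // int returns int

float, int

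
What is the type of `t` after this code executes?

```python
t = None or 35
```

'or' with None returns the other value (35, int)

int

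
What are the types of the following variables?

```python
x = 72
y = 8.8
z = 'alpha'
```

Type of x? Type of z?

x is int; z is str

int, str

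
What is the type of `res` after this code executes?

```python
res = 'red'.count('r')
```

str.count() returns int

int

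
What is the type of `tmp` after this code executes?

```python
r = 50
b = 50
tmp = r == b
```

Equality comparison returns bool

bool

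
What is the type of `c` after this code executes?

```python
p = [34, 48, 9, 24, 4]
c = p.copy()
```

list.copy() returns list

list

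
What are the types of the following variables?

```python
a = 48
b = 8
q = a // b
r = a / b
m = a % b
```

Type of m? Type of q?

int % int returns int; int // int returns int

int, int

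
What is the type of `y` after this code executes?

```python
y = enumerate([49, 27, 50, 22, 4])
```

enumerate() returns an enumerate iterator object

enumerate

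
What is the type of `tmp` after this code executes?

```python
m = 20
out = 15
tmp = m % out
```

int % int returns int (20 % 15 = 5)

int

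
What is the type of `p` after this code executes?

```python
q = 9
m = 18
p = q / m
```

int / int always returns float in Python 3 (9 / 18 = 0.5)

float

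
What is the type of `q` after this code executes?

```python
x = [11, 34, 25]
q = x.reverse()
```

list.reverse() returns None

NoneType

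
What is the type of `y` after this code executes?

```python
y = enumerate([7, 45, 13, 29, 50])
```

enumerate() returns an enumerate iterator object

enumerate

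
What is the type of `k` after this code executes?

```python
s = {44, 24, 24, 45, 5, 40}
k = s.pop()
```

Popping from a set of ints returns int

int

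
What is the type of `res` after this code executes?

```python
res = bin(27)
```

bin() returns str representation

str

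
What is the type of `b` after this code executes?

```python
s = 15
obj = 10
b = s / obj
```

int / int always returns float in Python 3 (15 / 10 = 1.5)

float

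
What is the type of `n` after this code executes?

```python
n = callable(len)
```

callable() returns bool

bool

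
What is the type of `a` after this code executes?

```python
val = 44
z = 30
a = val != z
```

Comparison operators return bool

bool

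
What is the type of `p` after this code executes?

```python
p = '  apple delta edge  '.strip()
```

str.strip() returns str

str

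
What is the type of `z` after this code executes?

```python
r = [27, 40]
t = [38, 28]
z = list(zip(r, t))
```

list(zip(...)) returns a list of tuples

list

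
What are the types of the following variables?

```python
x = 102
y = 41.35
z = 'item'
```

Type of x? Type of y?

x is int; y is float

int, float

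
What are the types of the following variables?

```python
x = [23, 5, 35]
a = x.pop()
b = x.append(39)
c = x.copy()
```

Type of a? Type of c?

list.pop() returns the element (int); list.copy() returns list

int, list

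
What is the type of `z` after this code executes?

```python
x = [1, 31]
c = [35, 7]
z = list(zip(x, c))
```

list(zip(...)) returns a list of tuples

list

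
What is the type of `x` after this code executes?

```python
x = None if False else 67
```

Ternary: condition is False, else branch (67) taken → int

int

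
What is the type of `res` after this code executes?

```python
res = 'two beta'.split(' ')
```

str.split() returns list

list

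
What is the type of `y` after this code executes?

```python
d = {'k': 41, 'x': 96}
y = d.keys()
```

.keys() returns a dict_keys view object

dict_keys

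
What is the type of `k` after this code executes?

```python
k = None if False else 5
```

Ternary: condition is False, else branch (5) taken → int

int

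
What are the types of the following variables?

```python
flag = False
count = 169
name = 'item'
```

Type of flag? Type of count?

flag is bool; count is int

bool, int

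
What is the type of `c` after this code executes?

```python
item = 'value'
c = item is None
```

'is' comparison returns bool

bool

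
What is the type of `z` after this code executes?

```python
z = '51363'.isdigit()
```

str.isdigit() returns bool

bool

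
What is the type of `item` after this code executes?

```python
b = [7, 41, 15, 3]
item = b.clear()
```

list.clear() returns None

NoneType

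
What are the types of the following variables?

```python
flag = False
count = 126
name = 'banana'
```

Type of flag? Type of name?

flag is bool; name is str

bool, str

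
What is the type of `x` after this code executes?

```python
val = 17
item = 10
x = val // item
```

int // int returns int (17 // 10 = 1)

int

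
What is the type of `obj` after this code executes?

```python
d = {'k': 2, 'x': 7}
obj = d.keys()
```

.keys() returns a dict_keys view object

dict_keys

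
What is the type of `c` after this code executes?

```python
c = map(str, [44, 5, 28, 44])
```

map() returns a map iterator object

map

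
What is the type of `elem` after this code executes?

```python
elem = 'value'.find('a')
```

str.find() returns int (index, or -1)

int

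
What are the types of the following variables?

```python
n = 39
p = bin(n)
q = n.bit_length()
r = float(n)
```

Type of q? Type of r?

int.bit_length() returns int; float() returns float

int, float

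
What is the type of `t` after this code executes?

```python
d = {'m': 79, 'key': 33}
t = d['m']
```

Accessing dict[str, int] with key 'm' returns int value 79

int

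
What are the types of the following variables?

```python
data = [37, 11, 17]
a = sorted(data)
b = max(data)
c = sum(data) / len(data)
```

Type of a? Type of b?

sorted() returns list; max of ints returns int

list, int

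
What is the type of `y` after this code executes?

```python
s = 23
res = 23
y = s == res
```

Equality comparison returns bool

bool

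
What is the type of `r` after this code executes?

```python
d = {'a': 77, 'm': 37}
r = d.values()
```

.values() returns a dict_values view object

dict_values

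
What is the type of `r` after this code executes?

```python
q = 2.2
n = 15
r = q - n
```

float - int returns float (2.2 - 15 = -12.8)

float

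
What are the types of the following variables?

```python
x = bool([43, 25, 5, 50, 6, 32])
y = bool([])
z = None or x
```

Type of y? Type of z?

bool() returns bool; None or <bool> returns the bool

bool, bool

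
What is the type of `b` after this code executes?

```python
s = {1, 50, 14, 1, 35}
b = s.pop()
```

Popping from a set of ints returns int

int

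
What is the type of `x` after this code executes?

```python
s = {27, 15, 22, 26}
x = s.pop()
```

Popping from a set of ints returns int

int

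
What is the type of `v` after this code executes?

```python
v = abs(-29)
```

abs() of int returns int

int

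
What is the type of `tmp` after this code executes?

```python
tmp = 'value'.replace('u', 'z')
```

str.replace() returns str

str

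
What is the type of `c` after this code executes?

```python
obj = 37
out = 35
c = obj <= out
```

Comparison operators return bool

bool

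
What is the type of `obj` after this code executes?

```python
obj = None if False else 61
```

Ternary: condition is False, else branch (61) taken → int

int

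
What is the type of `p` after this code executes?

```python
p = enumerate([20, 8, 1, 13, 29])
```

enumerate() returns an enumerate iterator object

enumerate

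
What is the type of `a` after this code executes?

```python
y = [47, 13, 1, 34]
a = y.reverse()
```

list.reverse() returns None

NoneType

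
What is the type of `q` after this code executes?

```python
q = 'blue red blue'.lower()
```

str.lower() returns str

str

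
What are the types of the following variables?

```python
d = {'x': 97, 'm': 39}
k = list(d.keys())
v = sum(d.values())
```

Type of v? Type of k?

sum of int values returns int; list(...) returns list

int, list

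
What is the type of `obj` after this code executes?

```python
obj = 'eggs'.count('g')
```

str.count() returns int

int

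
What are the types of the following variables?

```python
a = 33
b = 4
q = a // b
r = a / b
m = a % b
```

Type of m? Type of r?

int % int returns int; int / int returns float

int, float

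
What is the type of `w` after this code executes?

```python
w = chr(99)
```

chr() returns str (single character)

str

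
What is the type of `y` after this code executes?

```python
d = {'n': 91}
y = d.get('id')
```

dict.get() returns None when key 'id' is not found and no default given

NoneType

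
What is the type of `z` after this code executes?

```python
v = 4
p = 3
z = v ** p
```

int ** positive int returns int (4 ** 3 = 64)

int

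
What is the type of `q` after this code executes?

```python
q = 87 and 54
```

'and' returns the last value when all truthy (54, which is int)

int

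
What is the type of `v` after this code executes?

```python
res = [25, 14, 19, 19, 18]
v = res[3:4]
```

Slicing a list always returns a list

list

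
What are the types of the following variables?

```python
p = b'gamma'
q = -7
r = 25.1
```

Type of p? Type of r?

p is bytes; r is float

bytes, float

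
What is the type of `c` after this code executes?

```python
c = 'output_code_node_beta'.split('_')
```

str.split() returns list

list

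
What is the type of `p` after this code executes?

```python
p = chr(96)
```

chr() returns str (single character)

str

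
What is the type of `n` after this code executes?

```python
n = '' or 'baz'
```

'or' returns first truthy value ('baz', which is str)

str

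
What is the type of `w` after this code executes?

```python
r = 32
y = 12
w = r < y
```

Comparison operators return bool

bool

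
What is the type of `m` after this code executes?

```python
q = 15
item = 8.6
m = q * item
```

int * float returns float (15 * 8.6 = 129.0)

float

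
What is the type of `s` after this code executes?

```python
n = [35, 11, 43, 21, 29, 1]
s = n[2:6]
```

Slicing a list always returns a list

list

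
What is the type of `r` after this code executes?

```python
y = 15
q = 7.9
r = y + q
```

int + float returns float (15 + 7.9 = 22.9)

float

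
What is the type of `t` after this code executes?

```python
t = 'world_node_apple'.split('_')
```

str.split() returns list

list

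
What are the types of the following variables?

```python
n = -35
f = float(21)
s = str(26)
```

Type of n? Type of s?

n is int; s is str

int, str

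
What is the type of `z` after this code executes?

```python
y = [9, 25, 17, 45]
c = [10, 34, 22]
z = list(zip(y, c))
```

list(zip(...)) returns a list of tuples

list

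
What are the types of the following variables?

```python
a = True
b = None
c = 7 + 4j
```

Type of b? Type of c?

b is NoneType; c is complex

NoneType, complex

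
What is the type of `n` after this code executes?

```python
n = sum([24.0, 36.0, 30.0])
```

sum() of floats returns float

float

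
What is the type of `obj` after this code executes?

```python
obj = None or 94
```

'or' with None returns the other value (94, int)

int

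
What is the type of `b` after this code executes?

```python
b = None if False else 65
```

Ternary: condition is False, else branch (65) taken → int

int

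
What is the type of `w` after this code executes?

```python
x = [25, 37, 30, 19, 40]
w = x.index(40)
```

list.index() returns int

int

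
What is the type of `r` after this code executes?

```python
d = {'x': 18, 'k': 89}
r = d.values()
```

.values() returns a dict_values view object

dict_values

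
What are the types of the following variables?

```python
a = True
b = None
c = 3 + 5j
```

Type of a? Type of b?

a is bool; b is NoneType

bool, NoneType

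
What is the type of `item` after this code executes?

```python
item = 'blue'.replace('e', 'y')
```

str.replace() returns str

str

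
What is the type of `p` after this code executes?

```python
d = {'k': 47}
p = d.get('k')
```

dict.get() returns the value (int) when key is found

int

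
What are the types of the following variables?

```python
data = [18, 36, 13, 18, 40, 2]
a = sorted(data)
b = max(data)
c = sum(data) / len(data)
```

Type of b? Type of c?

max of ints returns int; int / int returns float

int, float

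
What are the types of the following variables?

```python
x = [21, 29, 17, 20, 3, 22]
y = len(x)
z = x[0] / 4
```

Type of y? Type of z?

len() returns int; int / int returns float

int, float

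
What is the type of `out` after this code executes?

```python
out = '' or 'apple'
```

'or' returns first truthy value ('apple', which is str)

str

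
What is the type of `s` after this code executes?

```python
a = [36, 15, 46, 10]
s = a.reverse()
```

list.reverse() returns None

NoneType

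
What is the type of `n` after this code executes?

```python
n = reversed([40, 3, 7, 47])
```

reversed() on a list returns a list_reverseiterator

list_reverseiterator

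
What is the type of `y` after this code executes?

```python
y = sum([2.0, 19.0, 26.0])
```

sum() of floats returns float

float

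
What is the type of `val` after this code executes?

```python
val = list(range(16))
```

list(range(...)) returns list

list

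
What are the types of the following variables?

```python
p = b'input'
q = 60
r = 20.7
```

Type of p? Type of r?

p is bytes; r is float

bytes, float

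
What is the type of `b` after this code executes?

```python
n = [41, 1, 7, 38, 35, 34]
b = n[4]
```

Indexing a list of ints returns int (n[4] = 35)

int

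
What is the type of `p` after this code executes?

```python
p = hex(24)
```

hex() returns str representation

str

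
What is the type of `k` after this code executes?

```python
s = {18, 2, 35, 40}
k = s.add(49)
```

set.add() returns None (mutates in place)

NoneType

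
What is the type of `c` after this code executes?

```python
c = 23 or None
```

'or' returns first truthy value (23, int)

int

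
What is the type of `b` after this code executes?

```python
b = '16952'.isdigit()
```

str.isdigit() returns bool

bool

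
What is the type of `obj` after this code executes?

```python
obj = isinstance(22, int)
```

isinstance() returns bool

bool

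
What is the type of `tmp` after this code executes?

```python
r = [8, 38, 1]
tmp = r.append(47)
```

list.append() returns None (mutates in place)

NoneType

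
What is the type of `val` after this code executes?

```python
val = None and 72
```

'and' returns first falsy value (None)

NoneType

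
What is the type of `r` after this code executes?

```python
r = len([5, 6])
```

len() always returns int

int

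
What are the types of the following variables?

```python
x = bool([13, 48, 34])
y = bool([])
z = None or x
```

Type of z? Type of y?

None or <bool> returns the bool; bool() returns bool

bool, bool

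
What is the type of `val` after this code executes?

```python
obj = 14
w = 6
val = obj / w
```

int / int always returns float in Python 3 (14 / 6 = 2.33333)

float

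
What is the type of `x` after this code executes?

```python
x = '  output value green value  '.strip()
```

str.strip() returns str

str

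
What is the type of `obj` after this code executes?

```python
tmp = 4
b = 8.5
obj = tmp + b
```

int + float returns float (4 + 8.5 = 12.5)

float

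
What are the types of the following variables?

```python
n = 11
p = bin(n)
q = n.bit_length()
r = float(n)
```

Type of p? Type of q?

bin() returns str; int.bit_length() returns int

str, int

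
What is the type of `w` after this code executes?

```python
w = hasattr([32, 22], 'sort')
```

hasattr() returns bool

bool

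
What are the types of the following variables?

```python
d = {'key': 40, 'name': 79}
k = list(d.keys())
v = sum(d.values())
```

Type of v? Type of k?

sum of int values returns int; list(...) returns list

int, list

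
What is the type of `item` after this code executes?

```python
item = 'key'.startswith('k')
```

str.startswith() returns bool

bool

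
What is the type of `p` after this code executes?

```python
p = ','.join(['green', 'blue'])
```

str.join() returns str

str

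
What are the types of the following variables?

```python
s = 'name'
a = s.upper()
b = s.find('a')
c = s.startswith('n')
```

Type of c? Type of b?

str.startswith() returns bool; str.find() returns int

bool, int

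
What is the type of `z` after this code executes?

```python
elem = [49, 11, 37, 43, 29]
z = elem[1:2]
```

Slicing a list always returns a list

list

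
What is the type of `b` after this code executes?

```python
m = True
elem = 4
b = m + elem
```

bool + int returns int (True is 1, so 1 + 4 = 5)

int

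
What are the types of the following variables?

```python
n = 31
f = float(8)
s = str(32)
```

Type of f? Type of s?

f is float; s is str

float, str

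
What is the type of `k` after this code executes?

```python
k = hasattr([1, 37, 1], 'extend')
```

hasattr() returns bool

bool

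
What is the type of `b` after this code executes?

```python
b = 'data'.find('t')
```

str.find() returns int (index, or -1)

int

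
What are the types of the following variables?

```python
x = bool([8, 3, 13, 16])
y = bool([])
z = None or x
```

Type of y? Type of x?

bool() returns bool; bool() returns bool

bool, bool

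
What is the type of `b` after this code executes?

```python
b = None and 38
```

'and' returns first falsy value (None)

NoneType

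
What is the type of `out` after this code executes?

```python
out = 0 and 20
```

'and' returns the first falsy value (0, which is int)

int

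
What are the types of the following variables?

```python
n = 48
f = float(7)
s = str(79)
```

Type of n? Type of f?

n is int; f is float

int, float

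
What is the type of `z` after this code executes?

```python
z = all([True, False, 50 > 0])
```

all() returns bool

bool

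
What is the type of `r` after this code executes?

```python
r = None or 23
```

'or' with None returns the other value (23, int)

int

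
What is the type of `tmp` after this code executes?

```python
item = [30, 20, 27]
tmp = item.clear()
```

list.clear() returns None

NoneType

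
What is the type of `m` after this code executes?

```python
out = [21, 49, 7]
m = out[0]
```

Indexing a list of ints returns int (out[0] = 21)

int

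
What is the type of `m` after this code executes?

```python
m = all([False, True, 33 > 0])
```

all() returns bool

bool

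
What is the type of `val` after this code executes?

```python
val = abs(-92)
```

abs() of int returns int

int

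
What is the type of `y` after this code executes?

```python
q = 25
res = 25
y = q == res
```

Equality comparison returns bool

bool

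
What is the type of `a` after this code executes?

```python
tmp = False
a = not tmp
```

'not' always returns bool

bool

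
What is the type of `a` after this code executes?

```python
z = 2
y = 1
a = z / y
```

int / int always returns float in Python 3 (2 / 1 = 2)

float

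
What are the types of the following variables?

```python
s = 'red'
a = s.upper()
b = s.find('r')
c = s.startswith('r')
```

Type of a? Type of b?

str.upper() returns str; str.find() returns int

str, int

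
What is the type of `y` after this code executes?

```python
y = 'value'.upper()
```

str.upper() returns str

str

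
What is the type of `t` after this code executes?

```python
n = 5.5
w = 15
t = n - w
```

float - int returns float (5.5 - 15 = -9.5)

float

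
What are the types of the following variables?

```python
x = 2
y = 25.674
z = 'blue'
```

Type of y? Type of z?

y is float; z is str

float, str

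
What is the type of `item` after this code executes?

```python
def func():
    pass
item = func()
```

A function with no return statement returns None

NoneType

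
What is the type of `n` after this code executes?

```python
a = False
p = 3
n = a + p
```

bool + int returns int (False is 0, so 0 + 3 = 3)

int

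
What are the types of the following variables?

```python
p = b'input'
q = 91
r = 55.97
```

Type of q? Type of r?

q is int; r is float

int, float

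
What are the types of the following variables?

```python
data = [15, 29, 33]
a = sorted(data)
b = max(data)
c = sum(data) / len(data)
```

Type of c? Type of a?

int / int returns float; sorted() returns list

float, list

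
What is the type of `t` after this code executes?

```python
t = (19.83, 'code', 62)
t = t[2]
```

Index 2 of tuple is 62 which is int

int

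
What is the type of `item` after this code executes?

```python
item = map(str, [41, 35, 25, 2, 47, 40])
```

map() returns a map iterator object

map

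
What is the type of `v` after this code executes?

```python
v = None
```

None has type NoneType

NoneType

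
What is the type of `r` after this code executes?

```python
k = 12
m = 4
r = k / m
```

int / int always returns float in Python 3 (12 / 4 = 3)

float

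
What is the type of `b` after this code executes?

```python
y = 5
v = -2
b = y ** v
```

int ** negative int returns float

float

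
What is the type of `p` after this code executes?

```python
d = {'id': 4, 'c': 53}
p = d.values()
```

.values() returns a dict_values view object

dict_values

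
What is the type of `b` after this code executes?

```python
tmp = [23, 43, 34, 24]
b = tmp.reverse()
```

list.reverse() returns None

NoneType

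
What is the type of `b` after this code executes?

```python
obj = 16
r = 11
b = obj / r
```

int / int always returns float in Python 3 (16 / 11 = 1.45455)

float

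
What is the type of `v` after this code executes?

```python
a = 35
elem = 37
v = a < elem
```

Comparison operators return bool

bool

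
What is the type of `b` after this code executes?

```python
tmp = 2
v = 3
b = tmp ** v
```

int ** positive int returns int (2 ** 3 = 8)

int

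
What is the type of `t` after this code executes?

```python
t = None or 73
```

'or' with None returns the other value (73, int)

int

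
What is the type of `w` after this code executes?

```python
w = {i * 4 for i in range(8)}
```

A set comprehension {expr for x in iterable} produces a set

set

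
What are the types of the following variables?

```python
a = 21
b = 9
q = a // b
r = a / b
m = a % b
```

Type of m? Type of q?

int % int returns int; int // int returns int

int, int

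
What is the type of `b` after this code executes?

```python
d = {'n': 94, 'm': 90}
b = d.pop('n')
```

dict.pop() returns the value (int)

int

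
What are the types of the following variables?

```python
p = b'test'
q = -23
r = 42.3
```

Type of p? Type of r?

p is bytes; r is float

bytes, float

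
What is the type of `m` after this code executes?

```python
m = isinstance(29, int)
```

isinstance() returns bool

bool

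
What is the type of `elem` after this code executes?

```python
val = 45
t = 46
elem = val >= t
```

Comparison operators return bool

bool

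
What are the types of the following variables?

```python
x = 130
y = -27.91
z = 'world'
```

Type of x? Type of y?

x is int; y is float

int, float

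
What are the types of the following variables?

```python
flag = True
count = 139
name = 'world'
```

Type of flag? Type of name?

flag is bool; name is str

bool, str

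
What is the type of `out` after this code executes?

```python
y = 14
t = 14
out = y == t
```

Equality comparison returns bool

bool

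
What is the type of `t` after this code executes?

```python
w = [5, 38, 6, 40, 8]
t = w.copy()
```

list.copy() returns list

list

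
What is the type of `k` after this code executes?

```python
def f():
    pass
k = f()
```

A function with no return statement returns None

NoneType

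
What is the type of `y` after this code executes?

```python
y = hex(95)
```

hex() returns str representation

str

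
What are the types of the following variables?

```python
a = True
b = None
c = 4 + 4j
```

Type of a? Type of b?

a is bool; b is NoneType

bool, NoneType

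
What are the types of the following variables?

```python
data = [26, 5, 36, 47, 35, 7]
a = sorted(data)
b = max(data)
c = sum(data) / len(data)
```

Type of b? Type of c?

max of ints returns int; int / int returns float

int, float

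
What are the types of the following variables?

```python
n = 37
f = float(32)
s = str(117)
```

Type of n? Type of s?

n is int; s is str

int, str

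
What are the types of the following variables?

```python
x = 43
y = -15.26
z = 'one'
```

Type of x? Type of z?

x is int; z is str

int, str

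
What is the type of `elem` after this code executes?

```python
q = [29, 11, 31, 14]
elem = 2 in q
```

'in' operator returns bool

bool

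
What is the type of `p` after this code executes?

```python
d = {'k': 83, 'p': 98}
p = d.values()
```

.values() returns a dict_values view object

dict_values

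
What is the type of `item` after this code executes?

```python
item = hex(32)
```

hex() returns str representation

str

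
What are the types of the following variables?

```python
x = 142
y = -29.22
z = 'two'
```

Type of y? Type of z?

y is float; z is str

float, str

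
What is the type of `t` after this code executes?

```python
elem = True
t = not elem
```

'not' always returns bool

bool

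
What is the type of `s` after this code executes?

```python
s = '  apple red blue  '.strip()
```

str.strip() returns str

str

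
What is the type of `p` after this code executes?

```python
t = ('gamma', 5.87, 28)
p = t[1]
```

Index 1 of tuple is 5.87 which is float

float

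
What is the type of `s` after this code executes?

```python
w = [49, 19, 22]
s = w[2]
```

Indexing a list of ints returns int (w[2] = 22)

int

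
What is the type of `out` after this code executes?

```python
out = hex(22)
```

hex() returns str representation

str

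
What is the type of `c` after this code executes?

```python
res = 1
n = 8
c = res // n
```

int // int returns int (1 // 8 = 0)

int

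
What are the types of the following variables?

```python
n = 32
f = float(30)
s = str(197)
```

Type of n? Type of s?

n is int; s is str

int, str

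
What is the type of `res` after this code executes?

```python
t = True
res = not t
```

'not' always returns bool

bool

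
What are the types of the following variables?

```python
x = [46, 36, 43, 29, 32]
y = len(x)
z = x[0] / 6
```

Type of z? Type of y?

int / int returns float; len() returns int

float, int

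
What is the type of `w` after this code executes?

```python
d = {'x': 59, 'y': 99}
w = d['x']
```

Accessing dict[str, int] with key 'x' returns int value 59

int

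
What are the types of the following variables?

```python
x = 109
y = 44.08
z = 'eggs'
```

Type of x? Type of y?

x is int; y is float

int, float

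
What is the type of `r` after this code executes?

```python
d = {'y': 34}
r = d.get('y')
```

dict.get() returns the value (int) when key is found

int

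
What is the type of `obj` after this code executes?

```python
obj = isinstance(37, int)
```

isinstance() returns bool

bool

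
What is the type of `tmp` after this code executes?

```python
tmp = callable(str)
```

callable() returns bool

bool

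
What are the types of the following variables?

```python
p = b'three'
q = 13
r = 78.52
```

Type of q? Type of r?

q is int; r is float

int, float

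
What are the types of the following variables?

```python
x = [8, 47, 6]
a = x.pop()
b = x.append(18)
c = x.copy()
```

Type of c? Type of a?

list.copy() returns list; list.pop() returns the element (int)

list, int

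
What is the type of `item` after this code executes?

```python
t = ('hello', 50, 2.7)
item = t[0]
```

Index 0 of tuple is 'hello' which is str

str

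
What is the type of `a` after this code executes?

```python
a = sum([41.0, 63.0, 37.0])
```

sum() of floats returns float

float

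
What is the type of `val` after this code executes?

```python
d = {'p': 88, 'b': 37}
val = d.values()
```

.values() returns a dict_values view object

dict_values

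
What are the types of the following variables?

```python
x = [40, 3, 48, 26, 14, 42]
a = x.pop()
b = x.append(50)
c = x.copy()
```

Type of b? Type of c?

list.append() returns None; list.copy() returns list

NoneType, list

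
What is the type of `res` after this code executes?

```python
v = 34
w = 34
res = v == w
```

Equality comparison returns bool

bool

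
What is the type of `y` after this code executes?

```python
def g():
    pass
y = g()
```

A function with no return statement returns None

NoneType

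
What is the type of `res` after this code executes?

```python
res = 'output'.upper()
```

str.upper() returns str

str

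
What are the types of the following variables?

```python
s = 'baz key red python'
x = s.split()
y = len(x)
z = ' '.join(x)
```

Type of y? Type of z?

len() returns int; str.join() returns str

int, str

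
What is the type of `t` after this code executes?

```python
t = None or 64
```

'or' with None returns the other value (64, int)

int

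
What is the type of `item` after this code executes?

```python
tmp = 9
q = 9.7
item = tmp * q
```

int * float returns float (9 * 9.7 = 87.3)

float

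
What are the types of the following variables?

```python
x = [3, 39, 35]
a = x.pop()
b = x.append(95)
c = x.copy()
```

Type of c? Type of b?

list.copy() returns list; list.append() returns None

list, NoneType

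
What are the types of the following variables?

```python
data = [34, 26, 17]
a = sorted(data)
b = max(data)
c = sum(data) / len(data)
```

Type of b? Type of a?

max of ints returns int; sorted() returns list

int, list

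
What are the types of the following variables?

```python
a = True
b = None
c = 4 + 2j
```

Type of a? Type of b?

a is bool; b is NoneType

bool, NoneType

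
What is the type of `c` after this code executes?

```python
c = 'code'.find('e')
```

str.find() returns int (index, or -1)

int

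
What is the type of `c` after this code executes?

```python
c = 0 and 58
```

'and' returns the first falsy value (0, which is int)

int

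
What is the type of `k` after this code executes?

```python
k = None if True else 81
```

Ternary: condition is True, if branch (None) taken → NoneType

NoneType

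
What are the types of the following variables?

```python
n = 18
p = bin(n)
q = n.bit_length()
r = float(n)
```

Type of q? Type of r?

int.bit_length() returns int; float() returns float

int, float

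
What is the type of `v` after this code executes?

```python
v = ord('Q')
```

ord() returns int (Unicode code point)

int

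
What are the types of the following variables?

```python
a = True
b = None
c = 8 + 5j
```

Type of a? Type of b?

a is bool; b is NoneType

bool, NoneType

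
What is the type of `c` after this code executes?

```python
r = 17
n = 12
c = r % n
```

int % int returns int (17 % 12 = 5)

int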